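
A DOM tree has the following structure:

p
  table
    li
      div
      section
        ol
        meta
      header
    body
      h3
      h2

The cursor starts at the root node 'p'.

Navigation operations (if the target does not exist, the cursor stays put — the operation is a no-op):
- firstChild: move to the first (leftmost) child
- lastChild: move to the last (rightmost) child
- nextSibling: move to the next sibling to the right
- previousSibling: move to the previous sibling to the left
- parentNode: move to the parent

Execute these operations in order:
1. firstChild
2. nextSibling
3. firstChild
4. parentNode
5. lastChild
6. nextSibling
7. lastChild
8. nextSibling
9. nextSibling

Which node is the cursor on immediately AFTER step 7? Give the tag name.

After 1 (firstChild): table
After 2 (nextSibling): table (no-op, stayed)
After 3 (firstChild): li
After 4 (parentNode): table
After 5 (lastChild): body
After 6 (nextSibling): body (no-op, stayed)
After 7 (lastChild): h2

Answer: h2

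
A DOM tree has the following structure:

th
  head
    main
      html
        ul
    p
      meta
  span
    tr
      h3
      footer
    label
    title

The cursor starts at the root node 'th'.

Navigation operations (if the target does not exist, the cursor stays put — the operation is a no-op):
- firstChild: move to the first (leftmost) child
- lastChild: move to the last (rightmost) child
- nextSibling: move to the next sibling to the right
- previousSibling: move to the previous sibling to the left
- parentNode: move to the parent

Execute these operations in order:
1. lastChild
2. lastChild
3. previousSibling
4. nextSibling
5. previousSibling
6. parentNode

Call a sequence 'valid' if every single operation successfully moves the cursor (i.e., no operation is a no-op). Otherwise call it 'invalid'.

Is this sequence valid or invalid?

Answer: valid

Derivation:
After 1 (lastChild): span
After 2 (lastChild): title
After 3 (previousSibling): label
After 4 (nextSibling): title
After 5 (previousSibling): label
After 6 (parentNode): span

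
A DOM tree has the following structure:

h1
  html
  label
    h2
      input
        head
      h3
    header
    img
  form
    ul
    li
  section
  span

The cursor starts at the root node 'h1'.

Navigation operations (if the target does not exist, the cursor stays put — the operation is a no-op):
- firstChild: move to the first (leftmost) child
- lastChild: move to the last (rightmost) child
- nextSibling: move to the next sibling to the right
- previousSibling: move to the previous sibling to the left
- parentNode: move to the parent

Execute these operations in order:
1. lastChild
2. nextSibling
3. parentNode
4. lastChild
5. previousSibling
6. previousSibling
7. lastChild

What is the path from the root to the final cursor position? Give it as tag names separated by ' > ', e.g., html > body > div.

Answer: h1 > form > li

Derivation:
After 1 (lastChild): span
After 2 (nextSibling): span (no-op, stayed)
After 3 (parentNode): h1
After 4 (lastChild): span
After 5 (previousSibling): section
After 6 (previousSibling): form
After 7 (lastChild): li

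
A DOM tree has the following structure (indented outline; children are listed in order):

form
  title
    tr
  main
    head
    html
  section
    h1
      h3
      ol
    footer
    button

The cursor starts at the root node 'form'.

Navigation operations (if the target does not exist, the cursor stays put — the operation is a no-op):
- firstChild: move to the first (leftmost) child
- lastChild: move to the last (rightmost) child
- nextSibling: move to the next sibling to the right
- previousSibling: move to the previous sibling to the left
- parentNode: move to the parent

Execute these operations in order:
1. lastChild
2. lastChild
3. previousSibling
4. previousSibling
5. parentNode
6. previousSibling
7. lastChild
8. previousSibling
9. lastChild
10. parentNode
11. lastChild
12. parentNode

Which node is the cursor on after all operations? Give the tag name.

After 1 (lastChild): section
After 2 (lastChild): button
After 3 (previousSibling): footer
After 4 (previousSibling): h1
After 5 (parentNode): section
After 6 (previousSibling): main
After 7 (lastChild): html
After 8 (previousSibling): head
After 9 (lastChild): head (no-op, stayed)
After 10 (parentNode): main
After 11 (lastChild): html
After 12 (parentNode): main

Answer: main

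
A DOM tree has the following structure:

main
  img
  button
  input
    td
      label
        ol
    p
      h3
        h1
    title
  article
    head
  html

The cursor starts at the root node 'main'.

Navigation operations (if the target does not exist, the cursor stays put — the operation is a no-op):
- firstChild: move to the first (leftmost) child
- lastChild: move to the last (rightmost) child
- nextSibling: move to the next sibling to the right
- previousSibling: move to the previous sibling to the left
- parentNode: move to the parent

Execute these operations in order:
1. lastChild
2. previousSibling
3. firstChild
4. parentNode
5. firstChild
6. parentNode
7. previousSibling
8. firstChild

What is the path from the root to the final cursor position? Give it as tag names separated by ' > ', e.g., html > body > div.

After 1 (lastChild): html
After 2 (previousSibling): article
After 3 (firstChild): head
After 4 (parentNode): article
After 5 (firstChild): head
After 6 (parentNode): article
After 7 (previousSibling): input
After 8 (firstChild): td

Answer: main > input > td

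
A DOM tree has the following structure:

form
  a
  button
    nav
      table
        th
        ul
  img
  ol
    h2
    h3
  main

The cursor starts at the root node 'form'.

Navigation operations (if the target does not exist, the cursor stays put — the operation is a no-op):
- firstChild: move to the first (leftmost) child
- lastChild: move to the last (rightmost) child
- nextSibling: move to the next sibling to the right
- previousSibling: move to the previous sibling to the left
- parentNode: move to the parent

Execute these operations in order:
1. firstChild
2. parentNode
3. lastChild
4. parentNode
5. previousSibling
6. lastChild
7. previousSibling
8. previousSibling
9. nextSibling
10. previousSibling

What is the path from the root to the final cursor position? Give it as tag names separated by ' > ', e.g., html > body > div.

Answer: form > img

Derivation:
After 1 (firstChild): a
After 2 (parentNode): form
After 3 (lastChild): main
After 4 (parentNode): form
After 5 (previousSibling): form (no-op, stayed)
After 6 (lastChild): main
After 7 (previousSibling): ol
After 8 (previousSibling): img
After 9 (nextSibling): ol
After 10 (previousSibling): img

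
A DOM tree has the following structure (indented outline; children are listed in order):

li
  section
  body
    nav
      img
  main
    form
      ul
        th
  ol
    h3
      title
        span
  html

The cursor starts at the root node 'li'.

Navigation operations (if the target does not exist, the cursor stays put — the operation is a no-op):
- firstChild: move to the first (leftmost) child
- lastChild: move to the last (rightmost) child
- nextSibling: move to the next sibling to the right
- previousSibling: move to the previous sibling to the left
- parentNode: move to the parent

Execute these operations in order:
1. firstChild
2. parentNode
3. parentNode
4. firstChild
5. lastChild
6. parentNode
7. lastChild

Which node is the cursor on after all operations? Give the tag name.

After 1 (firstChild): section
After 2 (parentNode): li
After 3 (parentNode): li (no-op, stayed)
After 4 (firstChild): section
After 5 (lastChild): section (no-op, stayed)
After 6 (parentNode): li
After 7 (lastChild): html

Answer: html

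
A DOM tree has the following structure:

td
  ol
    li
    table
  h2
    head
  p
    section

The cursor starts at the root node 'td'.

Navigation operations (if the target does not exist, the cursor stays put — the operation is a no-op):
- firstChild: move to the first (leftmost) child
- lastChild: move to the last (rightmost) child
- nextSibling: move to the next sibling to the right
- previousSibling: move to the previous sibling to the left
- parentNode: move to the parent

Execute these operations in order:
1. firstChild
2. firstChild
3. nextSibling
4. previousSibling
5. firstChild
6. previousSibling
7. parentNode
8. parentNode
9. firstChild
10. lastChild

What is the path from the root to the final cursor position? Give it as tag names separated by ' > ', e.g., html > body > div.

After 1 (firstChild): ol
After 2 (firstChild): li
After 3 (nextSibling): table
After 4 (previousSibling): li
After 5 (firstChild): li (no-op, stayed)
After 6 (previousSibling): li (no-op, stayed)
After 7 (parentNode): ol
After 8 (parentNode): td
After 9 (firstChild): ol
After 10 (lastChild): table

Answer: td > ol > table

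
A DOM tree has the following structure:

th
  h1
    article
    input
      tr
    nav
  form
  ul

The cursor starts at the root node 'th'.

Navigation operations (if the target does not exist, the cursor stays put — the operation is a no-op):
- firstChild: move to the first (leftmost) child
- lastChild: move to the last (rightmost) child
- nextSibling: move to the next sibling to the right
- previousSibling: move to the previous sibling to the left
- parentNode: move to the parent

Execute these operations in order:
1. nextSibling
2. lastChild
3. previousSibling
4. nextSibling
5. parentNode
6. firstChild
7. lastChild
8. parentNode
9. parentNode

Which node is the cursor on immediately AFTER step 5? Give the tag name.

Answer: th

Derivation:
After 1 (nextSibling): th (no-op, stayed)
After 2 (lastChild): ul
After 3 (previousSibling): form
After 4 (nextSibling): ul
After 5 (parentNode): th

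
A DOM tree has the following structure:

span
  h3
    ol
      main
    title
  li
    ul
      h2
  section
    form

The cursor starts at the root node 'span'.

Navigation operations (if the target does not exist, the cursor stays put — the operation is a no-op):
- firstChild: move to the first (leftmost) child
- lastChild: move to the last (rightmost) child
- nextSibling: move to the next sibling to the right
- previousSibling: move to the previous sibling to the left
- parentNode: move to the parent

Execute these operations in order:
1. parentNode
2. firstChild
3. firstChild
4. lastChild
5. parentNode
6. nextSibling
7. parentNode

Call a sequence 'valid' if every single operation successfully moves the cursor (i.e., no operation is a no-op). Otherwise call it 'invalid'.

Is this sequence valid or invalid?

After 1 (parentNode): span (no-op, stayed)
After 2 (firstChild): h3
After 3 (firstChild): ol
After 4 (lastChild): main
After 5 (parentNode): ol
After 6 (nextSibling): title
After 7 (parentNode): h3

Answer: invalid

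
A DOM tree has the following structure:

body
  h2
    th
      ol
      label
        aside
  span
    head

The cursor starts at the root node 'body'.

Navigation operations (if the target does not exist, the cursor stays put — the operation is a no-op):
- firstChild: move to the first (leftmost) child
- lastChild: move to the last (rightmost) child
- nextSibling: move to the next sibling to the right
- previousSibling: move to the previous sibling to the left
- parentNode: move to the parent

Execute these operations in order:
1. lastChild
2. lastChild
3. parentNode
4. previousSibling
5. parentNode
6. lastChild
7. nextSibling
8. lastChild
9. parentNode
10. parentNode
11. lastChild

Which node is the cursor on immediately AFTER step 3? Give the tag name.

Answer: span

Derivation:
After 1 (lastChild): span
After 2 (lastChild): head
After 3 (parentNode): span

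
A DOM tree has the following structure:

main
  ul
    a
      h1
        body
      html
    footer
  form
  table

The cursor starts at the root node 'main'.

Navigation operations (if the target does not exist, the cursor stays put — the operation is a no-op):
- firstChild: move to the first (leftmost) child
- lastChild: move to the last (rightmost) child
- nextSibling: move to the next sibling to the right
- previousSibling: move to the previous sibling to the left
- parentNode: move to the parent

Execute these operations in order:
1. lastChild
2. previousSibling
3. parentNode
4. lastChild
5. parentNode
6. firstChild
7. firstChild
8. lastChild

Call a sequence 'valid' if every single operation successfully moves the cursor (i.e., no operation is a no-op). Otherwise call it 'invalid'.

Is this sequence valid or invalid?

After 1 (lastChild): table
After 2 (previousSibling): form
After 3 (parentNode): main
After 4 (lastChild): table
After 5 (parentNode): main
After 6 (firstChild): ul
After 7 (firstChild): a
After 8 (lastChild): html

Answer: valid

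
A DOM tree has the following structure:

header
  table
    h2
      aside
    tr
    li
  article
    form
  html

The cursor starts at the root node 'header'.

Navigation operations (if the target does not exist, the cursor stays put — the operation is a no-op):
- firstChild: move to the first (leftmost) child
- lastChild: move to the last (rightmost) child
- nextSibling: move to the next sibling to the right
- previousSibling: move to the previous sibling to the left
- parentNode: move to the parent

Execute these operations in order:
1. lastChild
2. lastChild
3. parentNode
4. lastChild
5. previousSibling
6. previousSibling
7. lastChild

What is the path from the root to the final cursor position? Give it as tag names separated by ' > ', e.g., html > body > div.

Answer: header > table > li

Derivation:
After 1 (lastChild): html
After 2 (lastChild): html (no-op, stayed)
After 3 (parentNode): header
After 4 (lastChild): html
After 5 (previousSibling): article
After 6 (previousSibling): table
After 7 (lastChild): li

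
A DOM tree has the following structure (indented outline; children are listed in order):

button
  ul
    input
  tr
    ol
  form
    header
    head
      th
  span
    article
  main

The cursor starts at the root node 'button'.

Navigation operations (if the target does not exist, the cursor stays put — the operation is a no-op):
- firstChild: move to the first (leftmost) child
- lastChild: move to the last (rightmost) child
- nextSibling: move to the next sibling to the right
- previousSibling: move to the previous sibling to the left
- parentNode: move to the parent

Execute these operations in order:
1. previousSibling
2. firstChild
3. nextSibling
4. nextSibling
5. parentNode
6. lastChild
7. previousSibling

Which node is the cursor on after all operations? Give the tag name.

After 1 (previousSibling): button (no-op, stayed)
After 2 (firstChild): ul
After 3 (nextSibling): tr
After 4 (nextSibling): form
After 5 (parentNode): button
After 6 (lastChild): main
After 7 (previousSibling): span

Answer: span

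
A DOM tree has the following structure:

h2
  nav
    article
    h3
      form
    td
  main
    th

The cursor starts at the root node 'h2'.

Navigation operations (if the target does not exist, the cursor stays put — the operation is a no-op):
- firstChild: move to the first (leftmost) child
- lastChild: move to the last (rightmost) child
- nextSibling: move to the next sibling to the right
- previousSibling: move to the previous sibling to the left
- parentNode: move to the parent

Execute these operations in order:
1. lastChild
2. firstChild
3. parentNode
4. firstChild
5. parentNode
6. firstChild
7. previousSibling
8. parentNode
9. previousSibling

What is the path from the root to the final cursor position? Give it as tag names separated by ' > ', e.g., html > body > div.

Answer: h2 > nav

Derivation:
After 1 (lastChild): main
After 2 (firstChild): th
After 3 (parentNode): main
After 4 (firstChild): th
After 5 (parentNode): main
After 6 (firstChild): th
After 7 (previousSibling): th (no-op, stayed)
After 8 (parentNode): main
After 9 (previousSibling): nav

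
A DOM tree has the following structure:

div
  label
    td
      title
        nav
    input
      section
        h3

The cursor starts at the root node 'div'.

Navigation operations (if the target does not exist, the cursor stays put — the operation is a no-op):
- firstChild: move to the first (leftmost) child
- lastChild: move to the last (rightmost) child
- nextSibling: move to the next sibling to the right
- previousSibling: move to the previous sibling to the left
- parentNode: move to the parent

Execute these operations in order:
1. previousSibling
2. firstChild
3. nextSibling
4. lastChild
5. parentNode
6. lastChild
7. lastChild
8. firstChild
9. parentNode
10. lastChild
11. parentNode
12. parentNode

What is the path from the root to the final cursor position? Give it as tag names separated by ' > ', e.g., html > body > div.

Answer: div > label > input

Derivation:
After 1 (previousSibling): div (no-op, stayed)
After 2 (firstChild): label
After 3 (nextSibling): label (no-op, stayed)
After 4 (lastChild): input
After 5 (parentNode): label
After 6 (lastChild): input
After 7 (lastChild): section
After 8 (firstChild): h3
After 9 (parentNode): section
After 10 (lastChild): h3
After 11 (parentNode): section
After 12 (parentNode): input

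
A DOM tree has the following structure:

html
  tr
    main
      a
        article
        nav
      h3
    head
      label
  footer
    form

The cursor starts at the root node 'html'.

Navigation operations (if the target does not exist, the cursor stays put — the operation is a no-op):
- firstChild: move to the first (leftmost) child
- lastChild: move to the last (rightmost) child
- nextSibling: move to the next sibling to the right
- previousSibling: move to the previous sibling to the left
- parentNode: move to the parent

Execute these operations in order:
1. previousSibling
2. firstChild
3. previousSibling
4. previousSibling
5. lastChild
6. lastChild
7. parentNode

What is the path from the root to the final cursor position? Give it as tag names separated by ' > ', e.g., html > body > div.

Answer: html > tr > head

Derivation:
After 1 (previousSibling): html (no-op, stayed)
After 2 (firstChild): tr
After 3 (previousSibling): tr (no-op, stayed)
After 4 (previousSibling): tr (no-op, stayed)
After 5 (lastChild): head
After 6 (lastChild): label
After 7 (parentNode): head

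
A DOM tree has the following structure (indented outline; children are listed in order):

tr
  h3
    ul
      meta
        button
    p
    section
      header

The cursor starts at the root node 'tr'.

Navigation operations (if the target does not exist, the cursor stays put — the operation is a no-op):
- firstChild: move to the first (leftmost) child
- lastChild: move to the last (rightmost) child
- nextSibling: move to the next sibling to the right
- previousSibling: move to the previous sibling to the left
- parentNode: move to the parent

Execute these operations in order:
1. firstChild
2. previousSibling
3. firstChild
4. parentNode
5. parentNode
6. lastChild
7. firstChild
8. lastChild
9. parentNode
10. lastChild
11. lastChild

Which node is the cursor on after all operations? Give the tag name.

After 1 (firstChild): h3
After 2 (previousSibling): h3 (no-op, stayed)
After 3 (firstChild): ul
After 4 (parentNode): h3
After 5 (parentNode): tr
After 6 (lastChild): h3
After 7 (firstChild): ul
After 8 (lastChild): meta
After 9 (parentNode): ul
After 10 (lastChild): meta
After 11 (lastChild): button

Answer: button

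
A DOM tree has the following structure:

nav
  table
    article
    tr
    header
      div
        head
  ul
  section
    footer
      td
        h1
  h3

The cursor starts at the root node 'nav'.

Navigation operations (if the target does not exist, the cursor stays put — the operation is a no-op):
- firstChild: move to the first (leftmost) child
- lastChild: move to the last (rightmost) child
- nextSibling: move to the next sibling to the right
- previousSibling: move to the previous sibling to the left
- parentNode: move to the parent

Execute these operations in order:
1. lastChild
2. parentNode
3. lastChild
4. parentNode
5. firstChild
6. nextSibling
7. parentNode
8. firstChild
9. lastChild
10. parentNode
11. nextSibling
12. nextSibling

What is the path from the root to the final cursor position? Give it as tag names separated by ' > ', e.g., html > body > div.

Answer: nav > section

Derivation:
After 1 (lastChild): h3
After 2 (parentNode): nav
After 3 (lastChild): h3
After 4 (parentNode): nav
After 5 (firstChild): table
After 6 (nextSibling): ul
After 7 (parentNode): nav
After 8 (firstChild): table
After 9 (lastChild): header
After 10 (parentNode): table
After 11 (nextSibling): ul
After 12 (nextSibling): section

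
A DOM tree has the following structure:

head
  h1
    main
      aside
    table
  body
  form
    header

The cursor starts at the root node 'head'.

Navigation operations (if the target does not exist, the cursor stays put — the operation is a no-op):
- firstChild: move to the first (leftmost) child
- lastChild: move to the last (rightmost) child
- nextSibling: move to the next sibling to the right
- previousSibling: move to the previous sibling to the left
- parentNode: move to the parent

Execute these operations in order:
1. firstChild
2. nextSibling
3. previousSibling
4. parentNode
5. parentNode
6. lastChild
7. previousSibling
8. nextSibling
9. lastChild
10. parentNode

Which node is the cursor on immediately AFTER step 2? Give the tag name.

Answer: body

Derivation:
After 1 (firstChild): h1
After 2 (nextSibling): body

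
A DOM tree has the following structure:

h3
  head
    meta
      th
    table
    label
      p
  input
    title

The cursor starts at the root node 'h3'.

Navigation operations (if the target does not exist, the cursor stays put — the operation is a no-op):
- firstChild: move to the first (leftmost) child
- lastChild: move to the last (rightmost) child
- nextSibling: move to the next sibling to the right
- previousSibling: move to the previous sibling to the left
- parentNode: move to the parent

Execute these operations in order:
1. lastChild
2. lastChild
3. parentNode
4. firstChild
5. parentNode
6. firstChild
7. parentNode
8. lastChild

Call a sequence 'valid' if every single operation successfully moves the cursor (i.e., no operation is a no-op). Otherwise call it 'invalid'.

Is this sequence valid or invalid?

Answer: valid

Derivation:
After 1 (lastChild): input
After 2 (lastChild): title
After 3 (parentNode): input
After 4 (firstChild): title
After 5 (parentNode): input
After 6 (firstChild): title
After 7 (parentNode): input
After 8 (lastChild): title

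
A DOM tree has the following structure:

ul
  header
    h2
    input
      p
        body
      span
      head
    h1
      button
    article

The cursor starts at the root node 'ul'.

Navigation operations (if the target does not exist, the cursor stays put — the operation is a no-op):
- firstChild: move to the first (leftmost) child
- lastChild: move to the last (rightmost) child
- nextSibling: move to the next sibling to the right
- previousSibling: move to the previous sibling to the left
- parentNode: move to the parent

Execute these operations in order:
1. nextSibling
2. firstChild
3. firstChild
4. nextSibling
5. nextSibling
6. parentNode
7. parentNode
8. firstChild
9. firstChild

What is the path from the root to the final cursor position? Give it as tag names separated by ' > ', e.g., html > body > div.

Answer: ul > header > h2

Derivation:
After 1 (nextSibling): ul (no-op, stayed)
After 2 (firstChild): header
After 3 (firstChild): h2
After 4 (nextSibling): input
After 5 (nextSibling): h1
After 6 (parentNode): header
After 7 (parentNode): ul
After 8 (firstChild): header
After 9 (firstChild): h2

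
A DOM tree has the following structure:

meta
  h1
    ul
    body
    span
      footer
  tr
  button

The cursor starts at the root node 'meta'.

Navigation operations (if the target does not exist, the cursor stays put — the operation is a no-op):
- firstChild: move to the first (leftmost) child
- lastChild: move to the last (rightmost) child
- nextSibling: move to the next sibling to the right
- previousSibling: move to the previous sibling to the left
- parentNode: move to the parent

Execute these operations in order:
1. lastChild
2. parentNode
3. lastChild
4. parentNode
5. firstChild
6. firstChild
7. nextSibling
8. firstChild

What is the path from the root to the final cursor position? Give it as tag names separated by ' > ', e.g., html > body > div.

Answer: meta > h1 > body

Derivation:
After 1 (lastChild): button
After 2 (parentNode): meta
After 3 (lastChild): button
After 4 (parentNode): meta
After 5 (firstChild): h1
After 6 (firstChild): ul
After 7 (nextSibling): body
After 8 (firstChild): body (no-op, stayed)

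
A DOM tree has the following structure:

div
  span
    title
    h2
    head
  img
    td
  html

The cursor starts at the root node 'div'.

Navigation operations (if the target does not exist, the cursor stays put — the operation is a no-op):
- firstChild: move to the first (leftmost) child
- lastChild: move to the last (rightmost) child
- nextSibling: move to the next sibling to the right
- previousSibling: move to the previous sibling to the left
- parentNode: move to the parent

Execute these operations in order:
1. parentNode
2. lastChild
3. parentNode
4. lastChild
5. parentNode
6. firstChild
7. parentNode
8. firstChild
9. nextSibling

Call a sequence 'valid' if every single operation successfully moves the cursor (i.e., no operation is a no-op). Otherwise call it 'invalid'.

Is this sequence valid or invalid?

After 1 (parentNode): div (no-op, stayed)
After 2 (lastChild): html
After 3 (parentNode): div
After 4 (lastChild): html
After 5 (parentNode): div
After 6 (firstChild): span
After 7 (parentNode): div
After 8 (firstChild): span
After 9 (nextSibling): img

Answer: invalid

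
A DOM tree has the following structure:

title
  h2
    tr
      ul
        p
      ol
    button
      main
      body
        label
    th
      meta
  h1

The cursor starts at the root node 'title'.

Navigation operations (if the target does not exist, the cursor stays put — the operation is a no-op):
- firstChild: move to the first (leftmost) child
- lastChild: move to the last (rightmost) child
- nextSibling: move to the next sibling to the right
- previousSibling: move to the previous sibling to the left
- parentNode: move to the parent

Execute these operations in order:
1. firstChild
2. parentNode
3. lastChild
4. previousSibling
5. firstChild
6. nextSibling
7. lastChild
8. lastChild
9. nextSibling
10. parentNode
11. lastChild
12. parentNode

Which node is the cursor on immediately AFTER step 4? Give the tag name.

Answer: h2

Derivation:
After 1 (firstChild): h2
After 2 (parentNode): title
After 3 (lastChild): h1
After 4 (previousSibling): h2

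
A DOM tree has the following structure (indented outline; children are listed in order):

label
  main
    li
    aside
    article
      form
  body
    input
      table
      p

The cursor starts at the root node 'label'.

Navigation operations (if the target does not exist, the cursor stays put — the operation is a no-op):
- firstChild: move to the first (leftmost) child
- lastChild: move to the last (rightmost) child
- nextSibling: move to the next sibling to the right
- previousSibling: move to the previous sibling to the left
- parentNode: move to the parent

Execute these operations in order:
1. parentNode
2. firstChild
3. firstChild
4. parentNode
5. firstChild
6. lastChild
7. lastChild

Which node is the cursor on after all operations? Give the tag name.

After 1 (parentNode): label (no-op, stayed)
After 2 (firstChild): main
After 3 (firstChild): li
After 4 (parentNode): main
After 5 (firstChild): li
After 6 (lastChild): li (no-op, stayed)
After 7 (lastChild): li (no-op, stayed)

Answer: li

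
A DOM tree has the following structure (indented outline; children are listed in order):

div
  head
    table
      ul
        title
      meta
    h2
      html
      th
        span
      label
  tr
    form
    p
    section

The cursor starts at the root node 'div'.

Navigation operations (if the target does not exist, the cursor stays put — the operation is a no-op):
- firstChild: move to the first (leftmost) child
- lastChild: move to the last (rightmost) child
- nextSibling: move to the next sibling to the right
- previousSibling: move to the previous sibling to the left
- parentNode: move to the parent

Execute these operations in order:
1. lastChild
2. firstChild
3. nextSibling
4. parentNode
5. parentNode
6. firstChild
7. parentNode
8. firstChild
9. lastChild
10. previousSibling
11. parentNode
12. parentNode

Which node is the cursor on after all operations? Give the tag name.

After 1 (lastChild): tr
After 2 (firstChild): form
After 3 (nextSibling): p
After 4 (parentNode): tr
After 5 (parentNode): div
After 6 (firstChild): head
After 7 (parentNode): div
After 8 (firstChild): head
After 9 (lastChild): h2
After 10 (previousSibling): table
After 11 (parentNode): head
After 12 (parentNode): div

Answer: div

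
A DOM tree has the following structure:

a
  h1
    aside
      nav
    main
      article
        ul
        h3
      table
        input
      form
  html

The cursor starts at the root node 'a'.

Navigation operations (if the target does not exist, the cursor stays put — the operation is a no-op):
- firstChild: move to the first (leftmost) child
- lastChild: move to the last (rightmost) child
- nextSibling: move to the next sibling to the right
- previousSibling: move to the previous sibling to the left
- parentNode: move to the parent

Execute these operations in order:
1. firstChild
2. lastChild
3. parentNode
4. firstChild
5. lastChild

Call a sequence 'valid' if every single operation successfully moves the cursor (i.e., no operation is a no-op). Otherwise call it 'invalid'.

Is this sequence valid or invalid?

After 1 (firstChild): h1
After 2 (lastChild): main
After 3 (parentNode): h1
After 4 (firstChild): aside
After 5 (lastChild): nav

Answer: valid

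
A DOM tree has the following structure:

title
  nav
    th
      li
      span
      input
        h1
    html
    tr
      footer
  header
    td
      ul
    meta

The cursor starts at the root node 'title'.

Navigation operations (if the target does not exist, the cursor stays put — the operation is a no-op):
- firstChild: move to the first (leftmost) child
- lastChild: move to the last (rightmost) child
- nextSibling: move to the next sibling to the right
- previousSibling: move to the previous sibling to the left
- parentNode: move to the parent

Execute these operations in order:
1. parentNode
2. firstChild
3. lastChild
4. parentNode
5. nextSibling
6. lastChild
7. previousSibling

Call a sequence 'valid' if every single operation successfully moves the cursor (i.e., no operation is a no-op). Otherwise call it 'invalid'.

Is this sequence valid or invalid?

After 1 (parentNode): title (no-op, stayed)
After 2 (firstChild): nav
After 3 (lastChild): tr
After 4 (parentNode): nav
After 5 (nextSibling): header
After 6 (lastChild): meta
After 7 (previousSibling): td

Answer: invalid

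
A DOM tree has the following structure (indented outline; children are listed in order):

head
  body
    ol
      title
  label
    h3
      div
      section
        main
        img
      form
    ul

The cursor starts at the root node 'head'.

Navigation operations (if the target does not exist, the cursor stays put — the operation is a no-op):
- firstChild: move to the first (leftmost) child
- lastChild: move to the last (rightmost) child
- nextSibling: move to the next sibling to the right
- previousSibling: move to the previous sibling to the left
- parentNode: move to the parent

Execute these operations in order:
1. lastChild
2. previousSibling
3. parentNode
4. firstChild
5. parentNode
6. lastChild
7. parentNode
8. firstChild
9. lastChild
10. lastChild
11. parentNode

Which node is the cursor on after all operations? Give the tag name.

After 1 (lastChild): label
After 2 (previousSibling): body
After 3 (parentNode): head
After 4 (firstChild): body
After 5 (parentNode): head
After 6 (lastChild): label
After 7 (parentNode): head
After 8 (firstChild): body
After 9 (lastChild): ol
After 10 (lastChild): title
After 11 (parentNode): ol

Answer: ol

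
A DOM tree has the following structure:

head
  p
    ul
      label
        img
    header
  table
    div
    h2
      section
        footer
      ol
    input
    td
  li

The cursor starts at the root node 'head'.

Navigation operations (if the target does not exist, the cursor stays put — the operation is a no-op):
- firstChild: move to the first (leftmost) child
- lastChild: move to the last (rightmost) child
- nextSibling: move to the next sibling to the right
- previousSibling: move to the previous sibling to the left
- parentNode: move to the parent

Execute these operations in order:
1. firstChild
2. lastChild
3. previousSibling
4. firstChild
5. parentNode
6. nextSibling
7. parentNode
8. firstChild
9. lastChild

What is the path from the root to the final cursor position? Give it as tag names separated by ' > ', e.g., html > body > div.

Answer: head > p > ul > label

Derivation:
After 1 (firstChild): p
After 2 (lastChild): header
After 3 (previousSibling): ul
After 4 (firstChild): label
After 5 (parentNode): ul
After 6 (nextSibling): header
After 7 (parentNode): p
After 8 (firstChild): ul
After 9 (lastChild): label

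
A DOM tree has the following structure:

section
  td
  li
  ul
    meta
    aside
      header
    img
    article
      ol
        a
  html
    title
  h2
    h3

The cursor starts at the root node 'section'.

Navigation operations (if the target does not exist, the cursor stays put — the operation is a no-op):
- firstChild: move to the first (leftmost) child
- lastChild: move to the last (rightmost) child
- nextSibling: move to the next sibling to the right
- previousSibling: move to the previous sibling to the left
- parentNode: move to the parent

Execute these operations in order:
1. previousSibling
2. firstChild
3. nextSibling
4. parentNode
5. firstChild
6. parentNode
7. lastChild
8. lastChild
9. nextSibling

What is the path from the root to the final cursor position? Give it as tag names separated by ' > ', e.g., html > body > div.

After 1 (previousSibling): section (no-op, stayed)
After 2 (firstChild): td
After 3 (nextSibling): li
After 4 (parentNode): section
After 5 (firstChild): td
After 6 (parentNode): section
After 7 (lastChild): h2
After 8 (lastChild): h3
After 9 (nextSibling): h3 (no-op, stayed)

Answer: section > h2 > h3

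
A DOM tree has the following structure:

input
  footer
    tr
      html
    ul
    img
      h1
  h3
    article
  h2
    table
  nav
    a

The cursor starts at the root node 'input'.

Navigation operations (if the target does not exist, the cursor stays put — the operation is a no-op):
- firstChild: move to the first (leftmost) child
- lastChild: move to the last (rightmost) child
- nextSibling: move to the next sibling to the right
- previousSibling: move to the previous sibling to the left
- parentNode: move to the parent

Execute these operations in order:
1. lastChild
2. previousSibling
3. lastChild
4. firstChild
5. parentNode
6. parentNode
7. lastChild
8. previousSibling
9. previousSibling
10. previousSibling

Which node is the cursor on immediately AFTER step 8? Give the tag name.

After 1 (lastChild): nav
After 2 (previousSibling): h2
After 3 (lastChild): table
After 4 (firstChild): table (no-op, stayed)
After 5 (parentNode): h2
After 6 (parentNode): input
After 7 (lastChild): nav
After 8 (previousSibling): h2

Answer: h2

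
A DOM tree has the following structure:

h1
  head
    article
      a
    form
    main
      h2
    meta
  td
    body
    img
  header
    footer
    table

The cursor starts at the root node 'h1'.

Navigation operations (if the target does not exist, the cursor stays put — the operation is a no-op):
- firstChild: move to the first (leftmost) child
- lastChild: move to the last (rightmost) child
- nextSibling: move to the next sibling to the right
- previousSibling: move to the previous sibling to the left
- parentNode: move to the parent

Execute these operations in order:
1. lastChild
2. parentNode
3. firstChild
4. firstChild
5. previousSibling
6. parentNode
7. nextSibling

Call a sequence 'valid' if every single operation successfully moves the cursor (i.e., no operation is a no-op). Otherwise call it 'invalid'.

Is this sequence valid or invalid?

Answer: invalid

Derivation:
After 1 (lastChild): header
After 2 (parentNode): h1
After 3 (firstChild): head
After 4 (firstChild): article
After 5 (previousSibling): article (no-op, stayed)
After 6 (parentNode): head
After 7 (nextSibling): td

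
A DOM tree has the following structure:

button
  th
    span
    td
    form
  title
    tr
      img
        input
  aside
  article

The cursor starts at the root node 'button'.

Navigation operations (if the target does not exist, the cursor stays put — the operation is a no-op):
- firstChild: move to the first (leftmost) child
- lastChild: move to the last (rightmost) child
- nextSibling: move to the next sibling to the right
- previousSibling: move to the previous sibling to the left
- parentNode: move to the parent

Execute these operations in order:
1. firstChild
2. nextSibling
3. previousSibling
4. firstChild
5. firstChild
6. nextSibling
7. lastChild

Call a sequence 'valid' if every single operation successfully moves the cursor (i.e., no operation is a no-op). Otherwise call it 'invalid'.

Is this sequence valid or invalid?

Answer: invalid

Derivation:
After 1 (firstChild): th
After 2 (nextSibling): title
After 3 (previousSibling): th
After 4 (firstChild): span
After 5 (firstChild): span (no-op, stayed)
After 6 (nextSibling): td
After 7 (lastChild): td (no-op, stayed)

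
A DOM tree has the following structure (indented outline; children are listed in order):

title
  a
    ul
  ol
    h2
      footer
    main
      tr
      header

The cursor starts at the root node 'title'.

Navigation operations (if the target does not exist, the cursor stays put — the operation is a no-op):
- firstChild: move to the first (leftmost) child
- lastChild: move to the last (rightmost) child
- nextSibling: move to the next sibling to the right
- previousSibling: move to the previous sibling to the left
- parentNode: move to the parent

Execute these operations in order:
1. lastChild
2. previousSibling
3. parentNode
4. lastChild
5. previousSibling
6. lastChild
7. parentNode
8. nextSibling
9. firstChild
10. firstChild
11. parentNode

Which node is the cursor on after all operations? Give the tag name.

After 1 (lastChild): ol
After 2 (previousSibling): a
After 3 (parentNode): title
After 4 (lastChild): ol
After 5 (previousSibling): a
After 6 (lastChild): ul
After 7 (parentNode): a
After 8 (nextSibling): ol
After 9 (firstChild): h2
After 10 (firstChild): footer
After 11 (parentNode): h2

Answer: h2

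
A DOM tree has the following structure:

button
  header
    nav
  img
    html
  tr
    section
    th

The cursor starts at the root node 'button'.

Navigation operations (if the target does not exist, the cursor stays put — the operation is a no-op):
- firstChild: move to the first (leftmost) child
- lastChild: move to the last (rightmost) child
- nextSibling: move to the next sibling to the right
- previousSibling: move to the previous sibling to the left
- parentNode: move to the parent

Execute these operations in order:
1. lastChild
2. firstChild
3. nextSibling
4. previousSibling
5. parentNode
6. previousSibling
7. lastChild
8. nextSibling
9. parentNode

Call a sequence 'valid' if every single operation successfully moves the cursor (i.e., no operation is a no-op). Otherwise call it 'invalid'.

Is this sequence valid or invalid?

Answer: invalid

Derivation:
After 1 (lastChild): tr
After 2 (firstChild): section
After 3 (nextSibling): th
After 4 (previousSibling): section
After 5 (parentNode): tr
After 6 (previousSibling): img
After 7 (lastChild): html
After 8 (nextSibling): html (no-op, stayed)
After 9 (parentNode): img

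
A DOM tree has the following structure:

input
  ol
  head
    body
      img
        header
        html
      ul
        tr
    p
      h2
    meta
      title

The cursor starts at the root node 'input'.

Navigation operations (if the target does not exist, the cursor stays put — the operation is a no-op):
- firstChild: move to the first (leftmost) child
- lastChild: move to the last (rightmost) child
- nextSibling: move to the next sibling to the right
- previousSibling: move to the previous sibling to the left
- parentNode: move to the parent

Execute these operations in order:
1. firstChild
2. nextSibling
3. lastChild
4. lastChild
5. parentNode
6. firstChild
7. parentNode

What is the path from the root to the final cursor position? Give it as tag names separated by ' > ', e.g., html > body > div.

Answer: input > head > meta

Derivation:
After 1 (firstChild): ol
After 2 (nextSibling): head
After 3 (lastChild): meta
After 4 (lastChild): title
After 5 (parentNode): meta
After 6 (firstChild): title
After 7 (parentNode): meta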